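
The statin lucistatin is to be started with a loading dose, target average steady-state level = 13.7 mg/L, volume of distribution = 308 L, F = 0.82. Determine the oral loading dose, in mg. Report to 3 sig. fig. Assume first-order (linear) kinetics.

LD = Css × Vd / F = 13.7 × 308 / 0.82 = 5146 mg

5150 mg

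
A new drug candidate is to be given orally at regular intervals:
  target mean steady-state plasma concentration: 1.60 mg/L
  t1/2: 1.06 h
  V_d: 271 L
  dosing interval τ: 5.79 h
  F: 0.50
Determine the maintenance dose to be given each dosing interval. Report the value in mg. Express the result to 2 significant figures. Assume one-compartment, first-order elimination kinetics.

k = ln2 / t½ = 0.693147 / 1.06 = 0.6539 h⁻¹
CL = k × Vd = 0.6539 × 271 = 177.2 L/h
At steady state, F × (Dose/τ) = Css × CL.
Dose = Css × CL × τ / F = 1.60 × 177.2 × 5.79 / 0.50 = 3283 mg

3300 mg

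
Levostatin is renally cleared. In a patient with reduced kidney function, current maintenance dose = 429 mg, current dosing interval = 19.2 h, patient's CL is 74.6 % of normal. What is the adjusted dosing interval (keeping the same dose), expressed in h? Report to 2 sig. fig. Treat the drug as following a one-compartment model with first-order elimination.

To keep the same average steady-state level, dosing rate must scale with clearance.
CL ratio = 74.6 / 100 = 0.7460
New interval (same dose) = 19.2 / 0.7460 = 25.74 h

26 h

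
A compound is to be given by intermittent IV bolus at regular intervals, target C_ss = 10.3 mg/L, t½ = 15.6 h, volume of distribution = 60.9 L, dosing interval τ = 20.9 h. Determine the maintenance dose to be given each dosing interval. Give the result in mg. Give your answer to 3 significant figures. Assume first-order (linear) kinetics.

k = ln2 / t½ = 0.693147 / 15.6 = 0.04443 h⁻¹
CL = k × Vd = 0.04443 × 60.9 = 2.706 L/h
At steady state, Dose/τ = Css × CL.
Dose = Css × CL × τ = 10.3 × 2.706 × 20.9 = 582.5 mg

583 mg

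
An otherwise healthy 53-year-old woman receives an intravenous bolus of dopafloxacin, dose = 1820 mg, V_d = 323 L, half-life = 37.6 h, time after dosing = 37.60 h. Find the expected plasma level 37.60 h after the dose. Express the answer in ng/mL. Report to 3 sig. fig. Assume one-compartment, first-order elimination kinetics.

2820 ng/mL

C₀ = Dose / Vd = 1820 / 323 = 5.635 mg/L
k = ln2 / t½ = 0.693147 / 37.6 = 0.01843 h⁻¹
t / t½ = 37.60 / 37.6 = 1 half-lives
C = C₀ × (1/2)^1 = 5.635 × 0.5000 = 2.818 mg/L
Convert: 2.818 mg/L × 1000 = 2818 ng/mL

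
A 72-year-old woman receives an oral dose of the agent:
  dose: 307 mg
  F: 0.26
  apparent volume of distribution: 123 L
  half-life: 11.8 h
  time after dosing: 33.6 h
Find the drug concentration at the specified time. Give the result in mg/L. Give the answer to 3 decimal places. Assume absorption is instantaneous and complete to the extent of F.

Amount reaching circulation = F × Dose = 0.26 × 307.0 = 79.82 mg
C₀ = F·Dose / Vd = 79.82 / 123 = 0.6489 mg/L
k = ln2 / t½ = 0.693147 / 11.8 = 0.05874 h⁻¹
C = C₀ · e^(−k·t) = 0.6489 × e^(−0.05874 × 33.6)
  = 0.6489 × 0.1389 = 0.09013 mg/L

0.090 mg/L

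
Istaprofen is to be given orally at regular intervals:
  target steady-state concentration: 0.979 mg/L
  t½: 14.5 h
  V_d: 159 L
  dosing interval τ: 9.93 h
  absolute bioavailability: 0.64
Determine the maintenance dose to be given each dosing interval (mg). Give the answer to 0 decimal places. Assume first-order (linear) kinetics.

k = ln2 / t½ = 0.693147 / 14.5 = 0.04780 h⁻¹
CL = k × Vd = 0.04780 × 159 = 7.600 L/h
At steady state, F × (Dose/τ) = Css × CL.
Dose = Css × CL × τ / F = 0.979 × 7.600 × 9.93 / 0.64 = 115.4 mg

115 mg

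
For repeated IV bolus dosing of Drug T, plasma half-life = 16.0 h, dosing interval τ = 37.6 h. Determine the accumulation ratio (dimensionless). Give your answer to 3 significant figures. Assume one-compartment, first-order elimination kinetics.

1.24

k = ln2 / t½ = 0.693147 / 16.0 = 0.04332 h⁻¹
e^(−kτ) = e^(−0.04332 × 37.6) = 0.1962
Accumulation ratio R = 1 / (1 − e^(−kτ)) = 1 / (1 − 0.1962) = 1.244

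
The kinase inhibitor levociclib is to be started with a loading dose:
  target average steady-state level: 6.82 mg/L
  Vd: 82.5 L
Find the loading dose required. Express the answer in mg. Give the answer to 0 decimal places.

LD = Css × Vd = 6.82 × 82.5 = 562.7 mg

563 mg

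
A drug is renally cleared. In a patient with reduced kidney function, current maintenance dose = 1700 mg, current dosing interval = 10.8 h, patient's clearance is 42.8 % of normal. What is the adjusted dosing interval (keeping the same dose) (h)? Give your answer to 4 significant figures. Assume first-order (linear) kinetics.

To keep the same average steady-state level, dosing rate must scale with clearance.
CL ratio = 42.8 / 100 = 0.4280
New interval (same dose) = 10.8 / 0.4280 = 25.23 h

25.23 h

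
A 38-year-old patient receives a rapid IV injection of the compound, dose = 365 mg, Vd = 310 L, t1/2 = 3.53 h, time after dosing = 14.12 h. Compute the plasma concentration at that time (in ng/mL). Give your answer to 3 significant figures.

C₀ = Dose / Vd = 365.0 / 310 = 1.177 mg/L
k = ln2 / t½ = 0.693147 / 3.53 = 0.1964 h⁻¹
t / t½ = 14.12 / 3.53 = 4 half-lives
C = C₀ × (1/2)^4 = 1.177 × 0.06250 = 0.07356 mg/L
Convert: 0.07356 mg/L × 1000 = 73.56 ng/mL

73.6 ng/mL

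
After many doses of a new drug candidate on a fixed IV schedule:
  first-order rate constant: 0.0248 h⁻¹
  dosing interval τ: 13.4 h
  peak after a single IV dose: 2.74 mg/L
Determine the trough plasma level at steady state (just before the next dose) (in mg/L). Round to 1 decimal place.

e^(−kτ) = e^(−0.02480 × 13.4) = 0.7173
Accumulation ratio R = 1 / (1 − e^(−kτ)) = 1 / (1 − 0.7173) = 3.537
Steady-state trough = C₀ × R × e^(−kτ) = 2.74 × 3.537 × 0.7173 = 6.952 mg/L

7.0 mg/L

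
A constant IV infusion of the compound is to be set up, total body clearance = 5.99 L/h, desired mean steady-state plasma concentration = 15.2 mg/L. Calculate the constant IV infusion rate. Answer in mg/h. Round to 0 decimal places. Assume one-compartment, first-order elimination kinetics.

At steady state, infusion rate R₀ = Css × CL = 15.2 × 5.990 = 91.05 mg/h

91 mg/h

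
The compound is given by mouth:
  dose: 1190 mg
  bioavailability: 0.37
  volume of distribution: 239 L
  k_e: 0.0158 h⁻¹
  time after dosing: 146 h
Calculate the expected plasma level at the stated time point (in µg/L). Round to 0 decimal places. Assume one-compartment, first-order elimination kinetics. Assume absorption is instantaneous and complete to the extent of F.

183 µg/L

Amount reaching circulation = F × Dose = 0.37 × 1190 = 440.3 mg
C₀ = F·Dose / Vd = 440.3 / 239 = 1.842 mg/L
C = C₀ · e^(−k·t) = 1.842 × e^(−0.01580 × 146)
  = 1.842 × 0.09958 = 0.1834 mg/L
Convert: 0.1834 mg/L × 1000 = 183.4 µg/L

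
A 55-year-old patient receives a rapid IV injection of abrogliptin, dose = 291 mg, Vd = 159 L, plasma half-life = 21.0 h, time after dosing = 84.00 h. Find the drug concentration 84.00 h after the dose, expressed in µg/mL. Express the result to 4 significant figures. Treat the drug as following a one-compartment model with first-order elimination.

C₀ = Dose / Vd = 291.0 / 159 = 1.830 mg/L
k = ln2 / t½ = 0.693147 / 21.0 = 0.03301 h⁻¹
t / t½ = 84.00 / 21.0 = 4 half-lives
C = C₀ × (1/2)^4 = 1.830 × 0.06250 = 0.1144 mg/L
(0.1144 mg/L = 0.1144 µg/mL)

0.1144 µg/mL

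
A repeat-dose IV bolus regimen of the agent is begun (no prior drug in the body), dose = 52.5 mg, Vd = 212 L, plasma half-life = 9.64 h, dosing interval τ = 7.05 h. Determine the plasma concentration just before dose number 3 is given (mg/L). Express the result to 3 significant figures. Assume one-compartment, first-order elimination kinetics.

0.239 mg/L

C₀ per dose = Dose / Vd = 52.5 / 212 = 0.2476 mg/L
k = ln2 / t½ = 0.693147 / 9.64 = 0.07190 h⁻¹
Fraction remaining after one interval: r = e^(−kτ) = e^(−0.07190 × 7.05) = 0.6024
Before dose 3, 2 doses have been given (aged 1τ, 2τ).
C_trough = C₀ × (r + r²) = 0.2476 × (0.6024 + 0.3629) = 0.2390 mg/L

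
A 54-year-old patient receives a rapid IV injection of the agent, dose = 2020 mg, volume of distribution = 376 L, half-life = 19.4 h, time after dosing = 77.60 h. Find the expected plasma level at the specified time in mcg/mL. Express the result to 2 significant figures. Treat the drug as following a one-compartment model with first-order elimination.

0.34 mcg/mL

C₀ = Dose / Vd = 2020 / 376 = 5.372 mg/L
k = ln2 / t½ = 0.693147 / 19.4 = 0.03573 h⁻¹
t / t½ = 77.60 / 19.4 = 4 half-lives
C = C₀ × (1/2)^4 = 5.372 × 0.06250 = 0.3358 mg/L
(0.3358 mg/L = 0.3358 mcg/mL)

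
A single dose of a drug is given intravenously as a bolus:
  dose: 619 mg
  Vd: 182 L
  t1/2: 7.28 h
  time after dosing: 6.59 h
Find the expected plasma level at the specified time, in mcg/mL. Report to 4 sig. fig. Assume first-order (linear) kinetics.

C₀ = Dose / Vd = 619.0 / 182 = 3.401 mg/L
k = ln2 / t½ = 0.693147 / 7.28 = 0.09521 h⁻¹
C = C₀ · e^(−k·t) = 3.401 × e^(−0.09521 × 6.59)
  = 3.401 × 0.5340 = 1.816 mg/L
(1.816 mg/L = 1.816 mcg/mL)

1.816 mcg/mL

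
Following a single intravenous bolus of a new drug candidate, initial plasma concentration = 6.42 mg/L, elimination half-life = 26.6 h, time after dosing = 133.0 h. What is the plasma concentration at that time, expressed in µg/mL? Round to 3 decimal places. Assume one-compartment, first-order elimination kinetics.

k = ln2 / t½ = 0.693147 / 26.6 = 0.02606 h⁻¹
t / t½ = 133.0 / 26.6 = 5 half-lives
C = C₀ × (1/2)^5 = 6.420 × 0.03125 = 0.2006 mg/L
(0.2006 mg/L = 0.2006 µg/mL)

0.201 µg/mL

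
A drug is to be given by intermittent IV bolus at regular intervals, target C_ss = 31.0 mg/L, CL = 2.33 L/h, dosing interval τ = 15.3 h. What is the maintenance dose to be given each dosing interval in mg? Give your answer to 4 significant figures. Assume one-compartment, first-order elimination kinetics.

At steady state, Dose/τ = Css × CL.
Dose = Css × CL × τ = 31.0 × 2.330 × 15.3 = 1105 mg

1105 mg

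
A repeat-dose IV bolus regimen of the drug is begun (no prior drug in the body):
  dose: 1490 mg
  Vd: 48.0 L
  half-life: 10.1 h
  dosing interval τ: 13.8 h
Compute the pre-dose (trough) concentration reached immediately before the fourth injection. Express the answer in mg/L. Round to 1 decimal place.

C₀ per dose = Dose / Vd = 1490 / 48.0 = 31.04 mg/L
k = ln2 / t½ = 0.693147 / 10.1 = 0.06863 h⁻¹
Fraction remaining after one interval: r = e^(−kτ) = e^(−0.06863 × 13.8) = 0.3879
Before dose 4, 3 doses have been given (aged 1τ, 2τ, 3τ).
C_trough = C₀ × (r + r² + … + r^3) = C₀ × r(1−r^3)/(1−r)
        = 31.04 × 0.3879 × (1 − 0.05837) / (1 − 0.3879) = 18.52 mg/L

18.5 mg/L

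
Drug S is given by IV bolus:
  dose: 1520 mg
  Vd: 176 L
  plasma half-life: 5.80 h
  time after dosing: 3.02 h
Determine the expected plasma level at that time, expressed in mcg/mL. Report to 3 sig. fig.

6.02 mcg/mL

C₀ = Dose / Vd = 1520 / 176 = 8.636 mg/L
k = ln2 / t½ = 0.693147 / 5.80 = 0.1195 h⁻¹
C = C₀ · e^(−k·t) = 8.636 × e^(−0.1195 × 3.02)
  = 8.636 × 0.6971 = 6.020 mg/L
(6.020 mg/L = 6.020 mcg/mL)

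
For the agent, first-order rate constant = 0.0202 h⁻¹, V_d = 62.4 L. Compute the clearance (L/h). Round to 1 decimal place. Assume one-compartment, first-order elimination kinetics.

1.3 L/h

CL = k × Vd = 0.0202 × 62.4 = 1.260 L/h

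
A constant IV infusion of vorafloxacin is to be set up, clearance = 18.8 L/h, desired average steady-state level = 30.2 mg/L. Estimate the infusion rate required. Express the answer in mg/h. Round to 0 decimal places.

568 mg/h

At steady state, infusion rate R₀ = Css × CL = 30.2 × 18.80 = 567.8 mg/h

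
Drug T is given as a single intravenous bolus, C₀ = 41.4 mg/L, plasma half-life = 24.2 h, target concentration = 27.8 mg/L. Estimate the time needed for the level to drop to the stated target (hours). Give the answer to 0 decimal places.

14 h

k = ln2 / t½ = 0.693147 / 24.2 = 0.02864 h⁻¹
t = ln(C₀ / C) / k = ln(41.40 / 27.8) / 0.02864
  = ln(1.489) / 0.02864 = 0.3981 / 0.02864 = 13.90 h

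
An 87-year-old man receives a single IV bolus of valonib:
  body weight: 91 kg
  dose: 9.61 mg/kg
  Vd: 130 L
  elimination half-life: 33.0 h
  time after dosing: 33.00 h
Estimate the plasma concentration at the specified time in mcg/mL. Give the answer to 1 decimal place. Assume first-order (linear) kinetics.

Total dose = 9.61 × 91 = 874.5 mg
C₀ = Dose / Vd = 874.5 / 130 = 6.727 mg/L
k = ln2 / t½ = 0.693147 / 33.0 = 0.02100 h⁻¹
t / t½ = 33.00 / 33.0 = 1 half-lives
C = C₀ × (1/2)^1 = 6.727 × 0.5000 = 3.364 mg/L
(3.364 mg/L = 3.364 mcg/mL)

3.4 mcg/mL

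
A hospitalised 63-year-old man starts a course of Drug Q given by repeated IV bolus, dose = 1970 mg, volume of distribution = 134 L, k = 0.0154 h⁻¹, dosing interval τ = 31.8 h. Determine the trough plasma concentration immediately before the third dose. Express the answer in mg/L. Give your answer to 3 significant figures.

C₀ per dose = Dose / Vd = 1970 / 134 = 14.70 mg/L
Fraction remaining after one interval: r = e^(−kτ) = e^(−0.01540 × 31.8) = 0.6128
Before dose 3, 2 doses have been given (aged 1τ, 2τ).
C_trough = C₀ × (r + r²) = 14.70 × (0.6128 + 0.3755) = 14.53 mg/L

14.5 mg/L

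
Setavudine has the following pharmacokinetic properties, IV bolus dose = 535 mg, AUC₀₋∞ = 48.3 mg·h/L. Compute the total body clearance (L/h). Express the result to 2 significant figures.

11 L/h

CL = Dose / AUC = 535 / 48.3 = 11.08 L/h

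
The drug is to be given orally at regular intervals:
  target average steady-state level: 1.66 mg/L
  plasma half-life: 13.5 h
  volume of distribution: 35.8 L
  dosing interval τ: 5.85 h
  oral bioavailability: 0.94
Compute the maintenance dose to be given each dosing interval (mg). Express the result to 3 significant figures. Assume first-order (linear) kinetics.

k = ln2 / t½ = 0.693147 / 13.5 = 0.05134 h⁻¹
CL = k × Vd = 0.05134 × 35.8 = 1.838 L/h
At steady state, F × (Dose/τ) = Css × CL.
Dose = Css × CL × τ / F = 1.66 × 1.838 × 5.85 / 0.94 = 18.99 mg

19.0 mg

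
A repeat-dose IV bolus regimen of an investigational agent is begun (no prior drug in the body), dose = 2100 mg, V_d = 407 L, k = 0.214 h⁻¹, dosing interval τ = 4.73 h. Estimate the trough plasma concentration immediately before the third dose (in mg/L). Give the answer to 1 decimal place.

2.6 mg/L

C₀ per dose = Dose / Vd = 2100 / 407 = 5.160 mg/L
Fraction remaining after one interval: r = e^(−kτ) = e^(−0.2140 × 4.73) = 0.3634
Before dose 3, 2 doses have been given (aged 1τ, 2τ).
C_trough = C₀ × (r + r²) = 5.160 × (0.3634 + 0.1321) = 2.557 mg/L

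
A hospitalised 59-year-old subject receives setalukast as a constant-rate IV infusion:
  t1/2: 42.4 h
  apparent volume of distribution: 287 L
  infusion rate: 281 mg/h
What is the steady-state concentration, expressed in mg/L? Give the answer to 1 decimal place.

k = ln2 / t½ = 0.693147 / 42.4 = 0.01635 h⁻¹
CL = k × Vd = 0.01635 × 287 = 4.692 L/h
At steady state Css = R₀ / CL = 281 / 4.692 = 59.89 mg/L

59.9 mg/L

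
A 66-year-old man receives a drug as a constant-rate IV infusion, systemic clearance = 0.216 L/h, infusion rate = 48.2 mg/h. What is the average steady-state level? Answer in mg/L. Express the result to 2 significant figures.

At steady state Css = R₀ / CL = 48.2 / 0.2160 = 223.1 mg/L

220 mg/L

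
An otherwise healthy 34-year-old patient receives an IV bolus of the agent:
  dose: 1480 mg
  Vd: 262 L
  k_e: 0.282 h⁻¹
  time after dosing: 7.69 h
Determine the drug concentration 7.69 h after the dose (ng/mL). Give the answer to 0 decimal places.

C₀ = Dose / Vd = 1480 / 262 = 5.649 mg/L
C = C₀ · e^(−k·t) = 5.649 × e^(−0.2820 × 7.69)
  = 5.649 × 0.1143 = 0.6457 mg/L
Convert: 0.6457 mg/L × 1000 = 645.7 ng/mL

646 ng/mL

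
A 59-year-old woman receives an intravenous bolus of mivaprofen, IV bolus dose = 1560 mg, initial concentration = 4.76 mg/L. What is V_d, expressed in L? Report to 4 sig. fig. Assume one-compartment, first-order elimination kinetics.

Vd = Dose / C₀ = 1560 / 4.76 = 327.7 L

327.7 L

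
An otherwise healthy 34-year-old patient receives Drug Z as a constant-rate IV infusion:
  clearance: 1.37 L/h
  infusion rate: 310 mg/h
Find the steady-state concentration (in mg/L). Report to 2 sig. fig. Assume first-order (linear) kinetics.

At steady state Css = R₀ / CL = 310 / 1.370 = 226.3 mg/L

230 mg/L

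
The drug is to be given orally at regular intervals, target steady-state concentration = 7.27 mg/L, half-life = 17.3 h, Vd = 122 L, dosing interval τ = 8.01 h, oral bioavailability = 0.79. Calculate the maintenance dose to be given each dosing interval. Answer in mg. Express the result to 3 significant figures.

k = ln2 / t½ = 0.693147 / 17.3 = 0.04007 h⁻¹
CL = k × Vd = 0.04007 × 122 = 4.889 L/h
At steady state, F × (Dose/τ) = Css × CL.
Dose = Css × CL × τ / F = 7.27 × 4.889 × 8.01 / 0.79 = 360.4 mg

360 mg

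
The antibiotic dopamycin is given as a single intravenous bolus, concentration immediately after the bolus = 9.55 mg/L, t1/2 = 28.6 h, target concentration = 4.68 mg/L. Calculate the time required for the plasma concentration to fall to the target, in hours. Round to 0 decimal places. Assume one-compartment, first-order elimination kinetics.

k = ln2 / t½ = 0.693147 / 28.6 = 0.02424 h⁻¹
t = ln(C₀ / C) / k = ln(9.550 / 4.68) / 0.02424
  = ln(2.041) / 0.02424 = 0.7134 / 0.02424 = 29.43 h

29 h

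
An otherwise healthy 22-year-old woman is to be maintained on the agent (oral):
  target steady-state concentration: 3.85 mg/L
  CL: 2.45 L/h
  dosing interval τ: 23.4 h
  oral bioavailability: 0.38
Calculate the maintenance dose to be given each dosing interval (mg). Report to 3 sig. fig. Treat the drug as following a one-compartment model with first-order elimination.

At steady state, F × (Dose/τ) = Css × CL.
Dose = Css × CL × τ / F = 3.85 × 2.450 × 23.4 / 0.38 = 580.8 mg

581 mg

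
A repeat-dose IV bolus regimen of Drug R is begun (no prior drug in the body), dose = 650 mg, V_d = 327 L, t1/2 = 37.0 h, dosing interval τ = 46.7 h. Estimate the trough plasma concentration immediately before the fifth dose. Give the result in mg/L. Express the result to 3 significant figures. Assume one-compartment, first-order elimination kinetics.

C₀ per dose = Dose / Vd = 650 / 327 = 1.988 mg/L
k = ln2 / t½ = 0.693147 / 37.0 = 0.01873 h⁻¹
Fraction remaining after one interval: r = e^(−kτ) = e^(−0.01873 × 46.7) = 0.4170
Before dose 5, 4 doses have been given (aged 1τ, 2τ, 3τ, 4τ).
C_trough = C₀ × (r + r² + … + r^4) = C₀ × r(1−r^4)/(1−r)
        = 1.988 × 0.4170 × (1 − 0.03024) / (1 − 0.4170) = 1.379 mg/L

1.38 mg/L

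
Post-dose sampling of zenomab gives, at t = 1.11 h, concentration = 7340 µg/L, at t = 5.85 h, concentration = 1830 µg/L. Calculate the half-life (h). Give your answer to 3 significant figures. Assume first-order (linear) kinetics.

2.37 h

k = ln(C₁/C₂) / (t₂ − t₁) = ln(7340/1830) / (5.85 − 1.11)
  = 1.389 / 4.740 = 0.2930 h⁻¹
t½ = ln2 / k = 0.693147 / 0.2930 = 2.366 h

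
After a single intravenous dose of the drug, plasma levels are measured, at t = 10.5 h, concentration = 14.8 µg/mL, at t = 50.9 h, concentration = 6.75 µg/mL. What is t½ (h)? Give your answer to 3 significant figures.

35.7 h

k = ln(C₁/C₂) / (t₂ − t₁) = ln(14.8/6.75) / (50.9 − 10.5)
  = 0.7851 / 40.40 = 0.01943 h⁻¹
t½ = ln2 / k = 0.693147 / 0.01943 = 35.67 h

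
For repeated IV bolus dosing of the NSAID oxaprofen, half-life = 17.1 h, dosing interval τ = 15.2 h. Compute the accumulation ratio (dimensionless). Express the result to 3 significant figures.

k = ln2 / t½ = 0.693147 / 17.1 = 0.04053 h⁻¹
e^(−kτ) = e^(−0.04053 × 15.2) = 0.5401
Accumulation ratio R = 1 / (1 − e^(−kτ)) = 1 / (1 − 0.5401) = 2.174

2.17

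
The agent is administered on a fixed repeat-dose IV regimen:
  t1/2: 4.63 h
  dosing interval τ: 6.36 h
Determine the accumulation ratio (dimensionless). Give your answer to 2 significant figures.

1.6

k = ln2 / t½ = 0.693147 / 4.63 = 0.1497 h⁻¹
e^(−kτ) = e^(−0.1497 × 6.36) = 0.3859
Accumulation ratio R = 1 / (1 − e^(−kτ)) = 1 / (1 − 0.3859) = 1.628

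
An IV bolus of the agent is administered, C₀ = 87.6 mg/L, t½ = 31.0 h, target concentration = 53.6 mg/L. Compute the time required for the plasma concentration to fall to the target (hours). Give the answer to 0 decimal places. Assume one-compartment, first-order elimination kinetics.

k = ln2 / t½ = 0.693147 / 31.0 = 0.02236 h⁻¹
t = ln(C₀ / C) / k = ln(87.60 / 53.6) / 0.02236
  = ln(1.634) / 0.02236 = 0.4910 / 0.02236 = 21.96 h

22 h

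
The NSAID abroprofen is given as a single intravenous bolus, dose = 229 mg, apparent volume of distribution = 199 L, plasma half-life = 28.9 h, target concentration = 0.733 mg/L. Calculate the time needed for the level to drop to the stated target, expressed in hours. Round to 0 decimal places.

C₀ = Dose / Vd = 229.0 / 199 = 1.151 mg/L
k = ln2 / t½ = 0.693147 / 28.9 = 0.02398 h⁻¹
t = ln(C₀ / C) / k = ln(1.151 / 0.733) / 0.02398
  = ln(1.570) / 0.02398 = 0.4511 / 0.02398 = 18.81 h

19 h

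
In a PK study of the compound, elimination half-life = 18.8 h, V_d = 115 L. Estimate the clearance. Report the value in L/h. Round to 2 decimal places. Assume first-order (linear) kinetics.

4.24 L/h

k = ln2 / t½ = 0.693147 / 18.8 = 0.03687 h⁻¹
CL = k × Vd = 0.03687 × 115 = 4.240 L/h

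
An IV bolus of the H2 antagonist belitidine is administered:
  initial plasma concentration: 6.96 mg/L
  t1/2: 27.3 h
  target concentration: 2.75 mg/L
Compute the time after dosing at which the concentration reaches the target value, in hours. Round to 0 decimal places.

k = ln2 / t½ = 0.693147 / 27.3 = 0.02539 h⁻¹
t = ln(C₀ / C) / k = ln(6.960 / 2.75) / 0.02539
  = ln(2.531) / 0.02539 = 0.9286 / 0.02539 = 36.57 h

37 h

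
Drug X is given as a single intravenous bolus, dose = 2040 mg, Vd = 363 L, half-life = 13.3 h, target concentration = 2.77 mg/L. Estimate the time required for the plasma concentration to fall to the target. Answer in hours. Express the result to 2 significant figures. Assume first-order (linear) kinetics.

14 h

C₀ = Dose / Vd = 2040 / 363 = 5.620 mg/L
k = ln2 / t½ = 0.693147 / 13.3 = 0.05212 h⁻¹
t = ln(C₀ / C) / k = ln(5.620 / 2.77) / 0.05212
  = ln(2.029) / 0.05212 = 0.7075 / 0.05212 = 13.57 h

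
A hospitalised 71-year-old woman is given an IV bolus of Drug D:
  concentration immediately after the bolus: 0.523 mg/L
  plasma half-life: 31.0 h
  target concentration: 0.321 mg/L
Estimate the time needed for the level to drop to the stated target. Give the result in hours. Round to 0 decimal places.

k = ln2 / t½ = 0.693147 / 31.0 = 0.02236 h⁻¹
t = ln(C₀ / C) / k = ln(0.5230 / 0.321) / 0.02236
  = ln(1.629) / 0.02236 = 0.4880 / 0.02236 = 21.82 h

22 h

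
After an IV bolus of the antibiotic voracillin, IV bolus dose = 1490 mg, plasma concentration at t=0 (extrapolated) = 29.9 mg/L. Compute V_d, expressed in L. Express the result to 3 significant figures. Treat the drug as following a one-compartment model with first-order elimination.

49.8 L

Vd = Dose / C₀ = 1490 / 29.9 = 49.83 L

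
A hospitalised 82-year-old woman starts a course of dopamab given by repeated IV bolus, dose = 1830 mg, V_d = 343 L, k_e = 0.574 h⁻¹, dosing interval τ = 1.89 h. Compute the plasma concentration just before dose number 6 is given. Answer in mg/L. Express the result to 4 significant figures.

C₀ per dose = Dose / Vd = 1830 / 343 = 5.335 mg/L
Fraction remaining after one interval: r = e^(−kτ) = e^(−0.5740 × 1.89) = 0.3379
Before dose 6, 5 doses have been given (aged 1τ, 2τ, 3τ, 4τ, 5τ).
C_trough = C₀ × (r + r² + … + r^5) = C₀ × r(1−r^5)/(1−r)
        = 5.335 × 0.3379 × (1 − 0.004405) / (1 − 0.3379) = 2.711 mg/L

2.711 mg/L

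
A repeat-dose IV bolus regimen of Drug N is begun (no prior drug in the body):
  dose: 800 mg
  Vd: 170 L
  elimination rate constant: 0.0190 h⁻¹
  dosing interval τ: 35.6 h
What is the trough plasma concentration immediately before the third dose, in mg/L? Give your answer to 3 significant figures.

C₀ per dose = Dose / Vd = 800 / 170 = 4.706 mg/L
Fraction remaining after one interval: r = e^(−kτ) = e^(−0.01900 × 35.6) = 0.5084
Before dose 3, 2 doses have been given (aged 1τ, 2τ).
C_trough = C₀ × (r + r²) = 4.706 × (0.5084 + 0.2585) = 3.609 mg/L

3.61 mg/L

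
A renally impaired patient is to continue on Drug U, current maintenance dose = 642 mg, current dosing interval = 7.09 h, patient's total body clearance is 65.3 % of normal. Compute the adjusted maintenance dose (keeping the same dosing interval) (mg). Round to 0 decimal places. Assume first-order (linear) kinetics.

419 mg

To keep the same average steady-state level, dosing rate must scale with clearance.
CL ratio = 65.3 / 100 = 0.6530
New dose (same interval) = 642 × 0.6530 = 419.2 mg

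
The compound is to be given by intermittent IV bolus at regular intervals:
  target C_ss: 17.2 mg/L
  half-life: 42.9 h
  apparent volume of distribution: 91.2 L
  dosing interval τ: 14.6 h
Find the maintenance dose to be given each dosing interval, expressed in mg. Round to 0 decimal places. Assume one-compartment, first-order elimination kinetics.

k = ln2 / t½ = 0.693147 / 42.9 = 0.01616 h⁻¹
CL = k × Vd = 0.01616 × 91.2 = 1.474 L/h
At steady state, Dose/τ = Css × CL.
Dose = Css × CL × τ = 17.2 × 1.474 × 14.6 = 370.2 mg

370 mg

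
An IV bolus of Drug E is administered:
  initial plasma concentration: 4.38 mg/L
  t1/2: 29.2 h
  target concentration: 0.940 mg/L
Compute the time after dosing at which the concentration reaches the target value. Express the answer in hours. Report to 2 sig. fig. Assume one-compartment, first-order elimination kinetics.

65 h

k = ln2 / t½ = 0.693147 / 29.2 = 0.02374 h⁻¹
t = ln(C₀ / C) / k = ln(4.380 / 0.940) / 0.02374
  = ln(4.660) / 0.02374 = 1.539 / 0.02374 = 64.83 h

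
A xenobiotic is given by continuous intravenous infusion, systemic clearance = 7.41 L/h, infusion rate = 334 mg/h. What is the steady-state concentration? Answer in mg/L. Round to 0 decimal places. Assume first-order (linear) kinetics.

45 mg/L

At steady state Css = R₀ / CL = 334 / 7.410 = 45.07 mg/L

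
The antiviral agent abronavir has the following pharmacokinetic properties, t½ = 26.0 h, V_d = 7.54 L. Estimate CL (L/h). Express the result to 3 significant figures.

k = ln2 / t½ = 0.693147 / 26.0 = 0.02666 h⁻¹
CL = k × Vd = 0.02666 × 7.54 = 0.2010 L/h

0.201 L/h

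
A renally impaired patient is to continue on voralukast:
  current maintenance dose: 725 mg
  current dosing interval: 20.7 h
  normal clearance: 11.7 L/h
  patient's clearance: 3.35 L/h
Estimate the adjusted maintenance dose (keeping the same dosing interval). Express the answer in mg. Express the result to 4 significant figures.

To keep the same average steady-state level, dosing rate must scale with clearance.
CL ratio = 3.35 / 11.7 = 0.2863
New dose (same interval) = 725 × 0.2863 = 207.6 mg

207.6 mg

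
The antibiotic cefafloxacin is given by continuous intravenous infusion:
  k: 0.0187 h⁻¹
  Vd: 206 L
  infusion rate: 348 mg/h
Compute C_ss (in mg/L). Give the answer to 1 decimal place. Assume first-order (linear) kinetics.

90.3 mg/L

CL = k × Vd = 0.01870 × 206 = 3.852 L/h
At steady state Css = R₀ / CL = 348 / 3.852 = 90.34 mg/L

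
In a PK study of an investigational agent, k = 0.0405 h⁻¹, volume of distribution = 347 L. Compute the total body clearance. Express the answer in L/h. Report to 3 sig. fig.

14.1 L/h

CL = k × Vd = 0.0405 × 347 = 14.05 L/h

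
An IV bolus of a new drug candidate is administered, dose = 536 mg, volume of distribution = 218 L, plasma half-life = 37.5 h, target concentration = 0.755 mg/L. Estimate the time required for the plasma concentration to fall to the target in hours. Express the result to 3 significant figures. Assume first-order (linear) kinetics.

63.9 h

C₀ = Dose / Vd = 536.0 / 218 = 2.459 mg/L
k = ln2 / t½ = 0.693147 / 37.5 = 0.01848 h⁻¹
t = ln(C₀ / C) / k = ln(2.459 / 0.755) / 0.01848
  = ln(3.257) / 0.01848 = 1.181 / 0.01848 = 63.91 h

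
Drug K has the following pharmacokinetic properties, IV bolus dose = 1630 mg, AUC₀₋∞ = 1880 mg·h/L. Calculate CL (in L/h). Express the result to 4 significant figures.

0.8670 L/h

CL = Dose / AUC = 1630 / 1880 = 0.8670 L/h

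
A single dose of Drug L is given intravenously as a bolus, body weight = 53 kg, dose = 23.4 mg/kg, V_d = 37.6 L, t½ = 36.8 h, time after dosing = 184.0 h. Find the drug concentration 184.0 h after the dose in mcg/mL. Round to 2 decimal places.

Total dose = 23.4 × 53 = 1240 mg
C₀ = Dose / Vd = 1240 / 37.6 = 32.98 mg/L
k = ln2 / t½ = 0.693147 / 36.8 = 0.01884 h⁻¹
t / t½ = 184.0 / 36.8 = 5 half-lives
C = C₀ × (1/2)^5 = 32.98 × 0.03125 = 1.031 mg/L
(1.031 mg/L = 1.031 mcg/mL)

1.03 mcg/mL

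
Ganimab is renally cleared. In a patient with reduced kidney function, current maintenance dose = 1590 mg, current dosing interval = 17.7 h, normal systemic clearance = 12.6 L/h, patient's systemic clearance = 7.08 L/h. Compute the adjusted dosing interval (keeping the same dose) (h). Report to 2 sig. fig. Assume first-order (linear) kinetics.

32 h

To keep the same average steady-state level, dosing rate must scale with clearance.
CL ratio = 7.08 / 12.6 = 0.5619
New interval (same dose) = 17.7 / 0.5619 = 31.50 h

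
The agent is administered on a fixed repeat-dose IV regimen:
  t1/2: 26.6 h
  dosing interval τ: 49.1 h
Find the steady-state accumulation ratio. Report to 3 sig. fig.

k = ln2 / t½ = 0.693147 / 26.6 = 0.02606 h⁻¹
e^(−kτ) = e^(−0.02606 × 49.1) = 0.2782
Accumulation ratio R = 1 / (1 − e^(−kτ)) = 1 / (1 − 0.2782) = 1.385

1.39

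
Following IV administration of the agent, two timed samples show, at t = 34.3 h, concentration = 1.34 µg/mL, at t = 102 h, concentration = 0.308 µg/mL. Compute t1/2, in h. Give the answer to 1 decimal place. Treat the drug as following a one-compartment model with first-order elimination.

31.9 h

k = ln(C₁/C₂) / (t₂ − t₁) = ln(1.34/0.308) / (102 − 34.3)
  = 1.470 / 67.70 = 0.02171 h⁻¹
t½ = ln2 / k = 0.693147 / 0.02171 = 31.93 h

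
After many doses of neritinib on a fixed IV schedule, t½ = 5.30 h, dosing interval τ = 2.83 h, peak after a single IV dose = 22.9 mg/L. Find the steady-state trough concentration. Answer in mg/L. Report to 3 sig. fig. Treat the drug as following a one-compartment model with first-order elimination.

51.1 mg/L

k = ln2 / t½ = 0.693147 / 5.30 = 0.1308 h⁻¹
e^(−kτ) = e^(−0.1308 × 2.83) = 0.6906
Accumulation ratio R = 1 / (1 − e^(−kτ)) = 1 / (1 − 0.6906) = 3.232
Steady-state trough = C₀ × R × e^(−kτ) = 22.9 × 3.232 × 0.6906 = 51.11 mg/L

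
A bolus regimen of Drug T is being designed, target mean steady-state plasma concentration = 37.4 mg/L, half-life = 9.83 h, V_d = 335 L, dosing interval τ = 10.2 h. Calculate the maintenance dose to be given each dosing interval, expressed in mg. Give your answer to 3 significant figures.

9010 mg

k = ln2 / t½ = 0.693147 / 9.83 = 0.07051 h⁻¹
CL = k × Vd = 0.07051 × 335 = 23.62 L/h
At steady state, Dose/τ = Css × CL.
Dose = Css × CL × τ = 37.4 × 23.62 × 10.2 = 9011 mg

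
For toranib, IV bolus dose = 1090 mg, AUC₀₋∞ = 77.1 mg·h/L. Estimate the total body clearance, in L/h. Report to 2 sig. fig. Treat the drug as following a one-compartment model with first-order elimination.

CL = Dose / AUC = 1090 / 77.1 = 14.14 L/h

14 L/h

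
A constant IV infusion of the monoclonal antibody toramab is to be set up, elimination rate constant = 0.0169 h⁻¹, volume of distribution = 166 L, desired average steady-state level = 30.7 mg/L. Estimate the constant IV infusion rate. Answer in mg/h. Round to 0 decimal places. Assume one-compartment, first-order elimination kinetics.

86 mg/h

CL = k × Vd = 0.01690 × 166 = 2.805 L/h
At steady state, infusion rate R₀ = Css × CL = 30.7 × 2.805 = 86.11 mg/h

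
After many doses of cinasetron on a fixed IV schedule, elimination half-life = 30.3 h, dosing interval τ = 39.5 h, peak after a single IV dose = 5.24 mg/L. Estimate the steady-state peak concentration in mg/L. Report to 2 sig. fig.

8.8 mg/L

k = ln2 / t½ = 0.693147 / 30.3 = 0.02288 h⁻¹
e^(−kτ) = e^(−0.02288 × 39.5) = 0.4050
Accumulation ratio R = 1 / (1 − e^(−kτ)) = 1 / (1 − 0.4050) = 1.681
Steady-state peak = C₀ × R = 5.24 × 1.681 = 8.808 mg/L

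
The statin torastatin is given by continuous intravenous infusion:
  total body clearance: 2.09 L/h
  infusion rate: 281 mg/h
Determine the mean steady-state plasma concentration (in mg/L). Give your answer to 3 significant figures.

134 mg/L

At steady state Css = R₀ / CL = 281 / 2.090 = 134.4 mg/L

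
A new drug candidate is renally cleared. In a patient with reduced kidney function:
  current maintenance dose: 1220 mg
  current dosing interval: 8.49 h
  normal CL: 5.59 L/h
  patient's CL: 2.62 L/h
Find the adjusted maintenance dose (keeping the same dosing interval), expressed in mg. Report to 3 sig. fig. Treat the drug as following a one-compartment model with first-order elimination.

572 mg

To keep the same average steady-state level, dosing rate must scale with clearance.
CL ratio = 2.62 / 5.59 = 0.4687
New dose (same interval) = 1220 × 0.4687 = 571.8 mg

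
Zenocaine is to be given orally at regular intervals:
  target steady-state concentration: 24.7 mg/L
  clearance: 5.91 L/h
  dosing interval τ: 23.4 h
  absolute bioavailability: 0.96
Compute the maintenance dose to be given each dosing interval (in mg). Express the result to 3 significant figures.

At steady state, F × (Dose/τ) = Css × CL.
Dose = Css × CL × τ / F = 24.7 × 5.910 × 23.4 / 0.96 = 3558 mg

3560 mg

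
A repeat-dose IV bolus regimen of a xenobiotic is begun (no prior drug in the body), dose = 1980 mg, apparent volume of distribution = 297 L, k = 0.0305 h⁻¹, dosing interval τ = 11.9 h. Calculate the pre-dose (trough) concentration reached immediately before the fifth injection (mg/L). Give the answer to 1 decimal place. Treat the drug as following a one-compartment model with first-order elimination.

11.7 mg/L

C₀ per dose = Dose / Vd = 1980 / 297 = 6.667 mg/L
Fraction remaining after one interval: r = e^(−kτ) = e^(−0.03050 × 11.9) = 0.6956
Before dose 5, 4 doses have been given (aged 1τ, 2τ, 3τ, 4τ).
C_trough = C₀ × (r + r² + … + r^4) = C₀ × r(1−r^4)/(1−r)
        = 6.667 × 0.6956 × (1 − 0.2341) / (1 − 0.6956) = 11.67 mg/L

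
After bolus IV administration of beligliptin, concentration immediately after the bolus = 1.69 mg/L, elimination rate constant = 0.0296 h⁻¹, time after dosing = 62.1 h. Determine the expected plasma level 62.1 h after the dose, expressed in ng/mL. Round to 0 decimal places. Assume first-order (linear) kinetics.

269 ng/mL

C = C₀ · e^(−k·t) = 1.690 × e^(−0.02960 × 62.1)
  = 1.690 × 0.1591 = 0.2689 mg/L
Convert: 0.2689 mg/L × 1000 = 268.9 ng/mL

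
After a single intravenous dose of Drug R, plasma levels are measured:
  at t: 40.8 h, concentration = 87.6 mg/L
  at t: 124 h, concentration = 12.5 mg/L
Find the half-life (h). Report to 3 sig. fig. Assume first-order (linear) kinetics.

29.6 h

k = ln(C₁/C₂) / (t₂ − t₁) = ln(87.6/12.5) / (124 − 40.8)
  = 1.947 / 83.20 = 0.02340 h⁻¹
t½ = ln2 / k = 0.693147 / 0.02340 = 29.62 h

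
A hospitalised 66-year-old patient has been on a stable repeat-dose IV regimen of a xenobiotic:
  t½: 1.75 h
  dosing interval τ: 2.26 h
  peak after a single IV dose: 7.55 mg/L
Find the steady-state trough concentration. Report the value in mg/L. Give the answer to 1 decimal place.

5.2 mg/L

k = ln2 / t½ = 0.693147 / 1.75 = 0.3961 h⁻¹
e^(−kτ) = e^(−0.3961 × 2.26) = 0.4085
Accumulation ratio R = 1 / (1 − e^(−kτ)) = 1 / (1 − 0.4085) = 1.691
Steady-state trough = C₀ × R × e^(−kτ) = 7.55 × 1.691 × 0.4085 = 5.215 mg/L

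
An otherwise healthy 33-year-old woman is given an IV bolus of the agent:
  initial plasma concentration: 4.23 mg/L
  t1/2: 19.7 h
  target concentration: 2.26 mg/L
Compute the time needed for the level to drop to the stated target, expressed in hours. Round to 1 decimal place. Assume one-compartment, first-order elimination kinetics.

17.8 h

k = ln2 / t½ = 0.693147 / 19.7 = 0.03519 h⁻¹
t = ln(C₀ / C) / k = ln(4.230 / 2.26) / 0.03519
  = ln(1.872) / 0.03519 = 0.6270 / 0.03519 = 17.82 h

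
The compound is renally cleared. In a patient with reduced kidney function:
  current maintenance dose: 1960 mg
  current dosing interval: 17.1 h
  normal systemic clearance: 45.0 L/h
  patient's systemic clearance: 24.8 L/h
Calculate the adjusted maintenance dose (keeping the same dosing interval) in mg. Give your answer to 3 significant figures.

To keep the same average steady-state level, dosing rate must scale with clearance.
CL ratio = 24.8 / 45.0 = 0.5511
New dose (same interval) = 1960 × 0.5511 = 1080 mg

1080 mg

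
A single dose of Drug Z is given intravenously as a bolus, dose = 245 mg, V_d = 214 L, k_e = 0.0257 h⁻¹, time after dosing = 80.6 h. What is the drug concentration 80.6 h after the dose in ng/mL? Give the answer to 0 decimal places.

144 ng/mL

C₀ = Dose / Vd = 245.0 / 214 = 1.145 mg/L
C = C₀ · e^(−k·t) = 1.145 × e^(−0.02570 × 80.6)
  = 1.145 × 0.1260 = 0.1443 mg/L
Convert: 0.1443 mg/L × 1000 = 144.3 ng/mL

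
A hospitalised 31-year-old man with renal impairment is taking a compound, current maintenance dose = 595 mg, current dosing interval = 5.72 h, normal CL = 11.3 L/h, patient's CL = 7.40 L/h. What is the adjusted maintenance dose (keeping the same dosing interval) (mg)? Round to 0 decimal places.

To keep the same average steady-state level, dosing rate must scale with clearance.
CL ratio = 7.40 / 11.3 = 0.6549
New dose (same interval) = 595 × 0.6549 = 389.7 mg

390 mg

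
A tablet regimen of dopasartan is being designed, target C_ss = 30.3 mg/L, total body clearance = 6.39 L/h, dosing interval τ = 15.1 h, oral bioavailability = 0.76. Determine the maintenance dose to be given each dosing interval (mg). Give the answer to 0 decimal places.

3847 mg

At steady state, F × (Dose/τ) = Css × CL.
Dose = Css × CL × τ / F = 30.3 × 6.390 × 15.1 / 0.76 = 3847 mg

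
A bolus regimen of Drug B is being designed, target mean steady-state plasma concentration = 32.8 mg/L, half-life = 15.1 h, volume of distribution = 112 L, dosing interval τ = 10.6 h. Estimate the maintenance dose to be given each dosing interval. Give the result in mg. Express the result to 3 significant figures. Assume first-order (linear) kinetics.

1790 mg

k = ln2 / t½ = 0.693147 / 15.1 = 0.04590 h⁻¹
CL = k × Vd = 0.04590 × 112 = 5.141 L/h
At steady state, Dose/τ = Css × CL.
Dose = Css × CL × τ = 32.8 × 5.141 × 10.6 = 1787 mg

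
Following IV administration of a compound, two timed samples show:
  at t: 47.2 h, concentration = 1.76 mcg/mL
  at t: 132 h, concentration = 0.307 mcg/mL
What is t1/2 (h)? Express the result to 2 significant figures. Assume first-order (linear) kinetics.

k = ln(C₁/C₂) / (t₂ − t₁) = ln(1.76/0.307) / (132 − 47.2)
  = 1.746 / 84.80 = 0.02059 h⁻¹
t½ = ln2 / k = 0.693147 / 0.02059 = 33.66 h

34 h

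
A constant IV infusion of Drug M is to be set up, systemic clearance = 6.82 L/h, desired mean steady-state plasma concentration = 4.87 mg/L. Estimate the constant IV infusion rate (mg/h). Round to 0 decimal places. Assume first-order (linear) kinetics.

33 mg/h

At steady state, infusion rate R₀ = Css × CL = 4.87 × 6.820 = 33.21 mg/h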